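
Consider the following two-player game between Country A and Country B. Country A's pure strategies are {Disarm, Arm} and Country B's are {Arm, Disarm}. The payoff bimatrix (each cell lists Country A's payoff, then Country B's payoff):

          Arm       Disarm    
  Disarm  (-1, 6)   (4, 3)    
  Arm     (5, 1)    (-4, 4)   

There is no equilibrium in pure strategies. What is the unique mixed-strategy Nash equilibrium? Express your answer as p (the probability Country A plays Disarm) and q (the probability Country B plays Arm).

Country B's indifference between Arm and Disarm determines Country A's mixing probability p:
  Country B's payoff to Arm: p·6 + (1−p)·1 = 5p + 1
  Country B's payoff to Disarm: p·3 + (1−p)·4 = -p + 4
  5p + 1 = -p + 4  ⇒  6p = 3  ⇒  p = 1/2.
In a mixed equilibrium Country A is indifferent between Disarm and Arm; this condition fixes q.
  Country A's payoff from Disarm: q·(-1) + (1−q)·4 = -5q + 4
  Country A's payoff from Arm: q·5 + (1−q)·(-4) = 9q - 4
  -5q + 4 = 9q - 4  ⇒  -14q = -8  ⇒  q = 4/7.

p = 1/2, q = 4/7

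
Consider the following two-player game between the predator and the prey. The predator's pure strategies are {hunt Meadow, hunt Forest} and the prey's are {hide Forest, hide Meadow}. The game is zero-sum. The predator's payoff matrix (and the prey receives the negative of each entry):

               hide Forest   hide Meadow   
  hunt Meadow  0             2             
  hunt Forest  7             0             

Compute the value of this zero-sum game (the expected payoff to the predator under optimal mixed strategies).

Set the predator's expected payoff from hunt Meadow equal to that from hunt Forest:
  the predator's expected payoff from hunt Meadow: q·0 + (1−q)·2 = -2q + 2
  the predator's expected payoff from hunt Forest: q·7 + (1−q)·0 = 7q
  -2q + 2 = 7q  ⇒  -9q = -2  ⇒  q = 2/9.
The value is the predator's expected payoff against this mix (using hunt Meadow): (2/9)·0 + (7/9)·2 = 14/9.

v = 14/9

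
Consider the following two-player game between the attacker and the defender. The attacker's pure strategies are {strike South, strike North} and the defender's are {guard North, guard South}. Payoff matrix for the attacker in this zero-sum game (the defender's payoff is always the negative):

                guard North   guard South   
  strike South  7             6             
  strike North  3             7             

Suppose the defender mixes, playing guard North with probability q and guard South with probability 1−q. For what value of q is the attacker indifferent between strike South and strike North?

q = 1/5

The defender's mix must leave the attacker indifferent between strike South and strike North.
  the attacker's payoff to strike South: q·7 + (1−q)·6 = q + 6
  the attacker's payoff to strike North: q·3 + (1−q)·7 = -4q + 7
  q + 6 = -4q + 7  ⇒  5q = 1  ⇒  q = 1/5.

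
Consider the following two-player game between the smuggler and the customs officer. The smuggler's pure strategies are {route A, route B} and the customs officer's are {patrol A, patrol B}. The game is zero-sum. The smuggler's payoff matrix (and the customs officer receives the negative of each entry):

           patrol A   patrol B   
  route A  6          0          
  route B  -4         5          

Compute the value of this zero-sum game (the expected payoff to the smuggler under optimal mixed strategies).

v = 2

The customs officer's mix must leave the smuggler indifferent between route A and route B.
  the smuggler's expected payoff from route A: q·6 + (1−q)·0 = 6q
  the smuggler's expected payoff from route B: q·(-4) + (1−q)·5 = -9q + 5
  6q = -9q + 5  ⇒  15q = 5  ⇒  q = 1/3.
The value is the smuggler's expected payoff against this mix (using route A): (1/3)·6 + (2/3)·0 = 2.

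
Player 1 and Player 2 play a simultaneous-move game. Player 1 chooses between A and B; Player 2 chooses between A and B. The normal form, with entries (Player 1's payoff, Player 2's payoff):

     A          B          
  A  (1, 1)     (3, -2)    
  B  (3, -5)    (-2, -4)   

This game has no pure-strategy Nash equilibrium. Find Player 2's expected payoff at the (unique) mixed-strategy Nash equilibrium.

In a mixed equilibrium Player 2 is indifferent between A and B; this condition fixes p.
  Player 2's payoff to A: p·1 + (1−p)·(-5) = 6p - 5
  Player 2's payoff to B: p·(-2) + (1−p)·(-4) = 2p - 4
  6p - 5 = 2p - 4  ⇒  4p = 1  ⇒  p = 1/4.
At equilibrium Player 2 is indifferent across columns, so Player 2's payoff equals the payoff from A: (1/4)·1 + (3/4)·(-5) = -7/2.

-7/2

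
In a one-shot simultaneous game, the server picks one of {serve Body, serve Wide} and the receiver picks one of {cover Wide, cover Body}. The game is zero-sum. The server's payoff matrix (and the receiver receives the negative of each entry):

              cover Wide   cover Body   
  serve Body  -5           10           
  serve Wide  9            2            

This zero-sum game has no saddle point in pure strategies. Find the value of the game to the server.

v = 50/11

In a mixed equilibrium the server is indifferent between serve Body and serve Wide; this condition fixes q.
  the server's expected payoff from serve Body: q·(-5) + (1−q)·10 = -15q + 10
  the server's expected payoff from serve Wide: q·9 + (1−q)·2 = 7q + 2
  -15q + 10 = 7q + 2  ⇒  -22q = -8  ⇒  q = 4/11.
The value is the server's expected payoff against this mix (using serve Body): (4/11)·(-5) + (7/11)·10 = 50/11.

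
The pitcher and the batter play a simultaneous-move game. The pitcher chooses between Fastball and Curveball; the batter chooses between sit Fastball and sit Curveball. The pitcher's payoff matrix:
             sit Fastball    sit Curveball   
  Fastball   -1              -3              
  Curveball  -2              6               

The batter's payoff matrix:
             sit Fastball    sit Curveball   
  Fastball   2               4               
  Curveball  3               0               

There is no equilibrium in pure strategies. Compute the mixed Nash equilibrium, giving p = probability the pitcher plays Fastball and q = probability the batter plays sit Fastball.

p = 3/5, q = 9/10

In a mixed equilibrium the batter is indifferent between sit Fastball and sit Curveball; this condition fixes p.
  the batter's expected payoff from sit Fastball: p·2 + (1−p)·3 = -p + 3
  the batter's expected payoff from sit Curveball: p·4 + (1−p)·0 = 4p
  -p + 3 = 4p  ⇒  -5p = -3  ⇒  p = 3/5.
Set the pitcher's expected payoff from Fastball equal to that from Curveball:
  the pitcher's expected payoff from Fastball: q·(-1) + (1−q)·(-3) = 2q - 3
  the pitcher's expected payoff from Curveball: q·(-2) + (1−q)·6 = -8q + 6
  2q - 3 = -8q + 6  ⇒  10q = 9  ⇒  q = 9/10.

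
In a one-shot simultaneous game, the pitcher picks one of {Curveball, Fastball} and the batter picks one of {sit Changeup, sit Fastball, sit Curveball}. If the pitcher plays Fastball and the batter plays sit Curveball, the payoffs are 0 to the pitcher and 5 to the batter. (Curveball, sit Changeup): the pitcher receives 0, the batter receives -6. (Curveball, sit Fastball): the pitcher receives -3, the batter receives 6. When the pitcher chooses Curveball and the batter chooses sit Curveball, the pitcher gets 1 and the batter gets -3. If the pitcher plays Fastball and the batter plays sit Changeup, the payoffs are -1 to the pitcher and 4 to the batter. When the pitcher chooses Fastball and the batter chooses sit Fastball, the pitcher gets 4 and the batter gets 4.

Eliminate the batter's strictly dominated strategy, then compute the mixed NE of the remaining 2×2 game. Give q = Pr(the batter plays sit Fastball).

q = 1/8

The batter's strategy sit Changeup is strictly dominated by sit Curveball: -3 > -6 and 5 > 4. Eliminate sit Changeup.
In a mixed equilibrium the pitcher is indifferent between Curveball and Fastball; this condition fixes q.
  the pitcher's payoff from Curveball: q·(-3) + (1−q)·1 = -4q + 1
  the pitcher's payoff from Fastball: q·4 + (1−q)·0 = 4q
  -4q + 1 = 4q  ⇒  -8q = -1  ⇒  q = 1/8.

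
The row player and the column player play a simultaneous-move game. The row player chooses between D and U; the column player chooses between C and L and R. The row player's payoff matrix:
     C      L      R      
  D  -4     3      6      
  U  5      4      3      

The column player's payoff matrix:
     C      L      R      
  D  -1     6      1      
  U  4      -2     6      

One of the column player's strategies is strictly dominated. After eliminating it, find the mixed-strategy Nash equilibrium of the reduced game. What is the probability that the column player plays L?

The column player's strategy C is strictly dominated by R: 1 > -1 and 6 > 4. Eliminate C.
The row player's indifference between D and U determines the column player's mixing probability q:
  the row player's payoff from D: q·3 + (1−q)·6 = -3q + 6
  the row player's payoff from U: q·4 + (1−q)·3 = q + 3
  -3q + 6 = q + 3  ⇒  -4q = -3  ⇒  q = 3/4.

q = 3/4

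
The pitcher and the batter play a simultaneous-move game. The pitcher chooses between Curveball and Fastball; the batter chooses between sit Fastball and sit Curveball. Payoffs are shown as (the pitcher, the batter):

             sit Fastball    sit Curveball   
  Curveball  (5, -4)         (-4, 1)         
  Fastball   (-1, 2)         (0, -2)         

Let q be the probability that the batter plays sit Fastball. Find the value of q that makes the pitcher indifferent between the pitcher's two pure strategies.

q = 2/5

Set the pitcher's expected payoff from Curveball equal to that from Fastball:
  the pitcher's payoff from Curveball: q·5 + (1−q)·(-4) = 9q - 4
  the pitcher's payoff from Fastball: q·(-1) + (1−q)·0 = -q
  9q - 4 = -q  ⇒  10q = 4  ⇒  q = 2/5.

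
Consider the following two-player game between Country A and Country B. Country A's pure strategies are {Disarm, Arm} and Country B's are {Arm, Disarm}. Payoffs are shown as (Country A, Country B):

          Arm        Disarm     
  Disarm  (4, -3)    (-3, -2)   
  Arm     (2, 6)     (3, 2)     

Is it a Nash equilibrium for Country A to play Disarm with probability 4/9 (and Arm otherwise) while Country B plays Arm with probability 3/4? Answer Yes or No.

No

Given Country A's mix p = 4/9, Country B's payoff from Arm is 2 but from Disarm is 2/9. Country B strictly prefers Arm, so Country B would not mix.
So the proposed profile is not a Nash equilibrium.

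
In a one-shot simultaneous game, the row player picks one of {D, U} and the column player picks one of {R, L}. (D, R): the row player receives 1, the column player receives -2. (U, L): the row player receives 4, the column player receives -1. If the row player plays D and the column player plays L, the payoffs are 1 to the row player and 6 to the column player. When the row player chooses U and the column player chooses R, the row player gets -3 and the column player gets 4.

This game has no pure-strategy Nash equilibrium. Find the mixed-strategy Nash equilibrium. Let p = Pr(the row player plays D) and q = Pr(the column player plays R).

p = 5/13, q = 3/7

Set the column player's expected payoff from R equal to that from L:
  the column player's expected payoff from R: p·(-2) + (1−p)·4 = -6p + 4
  the column player's expected payoff from L: p·6 + (1−p)·(-1) = 7p - 1
  -6p + 4 = 7p - 1  ⇒  -13p = -5  ⇒  p = 5/13.
The column player's mix must leave the row player indifferent between D and U.
  the row player's expected payoff from D: q·1 + (1−q)·1 = 1
  the row player's expected payoff from U: q·(-3) + (1−q)·4 = -7q + 4
  1 = -7q + 4  ⇒  7q = 3  ⇒  q = 3/7.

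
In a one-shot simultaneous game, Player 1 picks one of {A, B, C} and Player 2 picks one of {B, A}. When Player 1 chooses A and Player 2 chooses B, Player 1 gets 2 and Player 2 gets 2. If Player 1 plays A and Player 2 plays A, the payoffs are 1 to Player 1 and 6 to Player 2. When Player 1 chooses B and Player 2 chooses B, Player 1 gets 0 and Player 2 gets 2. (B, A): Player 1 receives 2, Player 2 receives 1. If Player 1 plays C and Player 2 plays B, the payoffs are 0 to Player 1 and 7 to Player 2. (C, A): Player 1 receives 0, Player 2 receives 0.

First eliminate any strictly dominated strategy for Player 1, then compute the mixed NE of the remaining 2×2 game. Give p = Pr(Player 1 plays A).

Player 1's strategy C is strictly dominated by A: 2 > 0 and 1 > 0. Eliminate C.
For Player 2 to be willing to mix, Player 2 must be indifferent between B and A, which pins down Player 1's mix.
  Player 2's payoff to B: p·2 + (1−p)·2 = 2
  Player 2's payoff to A: p·6 + (1−p)·1 = 5p + 1
  2 = 5p + 1  ⇒  -5p = -1  ⇒  p = 1/5.

p = 1/5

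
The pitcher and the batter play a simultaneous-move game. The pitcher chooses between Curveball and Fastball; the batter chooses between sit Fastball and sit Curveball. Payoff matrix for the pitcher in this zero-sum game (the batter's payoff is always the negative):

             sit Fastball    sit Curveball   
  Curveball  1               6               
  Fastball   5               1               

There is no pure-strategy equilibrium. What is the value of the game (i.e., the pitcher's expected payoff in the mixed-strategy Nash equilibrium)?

v = 29/9

In a mixed equilibrium the pitcher is indifferent between Curveball and Fastball; this condition fixes q.
  the pitcher's expected payoff from Curveball: q·1 + (1−q)·6 = -5q + 6
  the pitcher's expected payoff from Fastball: q·5 + (1−q)·1 = 4q + 1
  -5q + 6 = 4q + 1  ⇒  -9q = -5  ⇒  q = 5/9.
The value is the pitcher's expected payoff against this mix (using Curveball): (5/9)·1 + (4/9)·6 = 29/9.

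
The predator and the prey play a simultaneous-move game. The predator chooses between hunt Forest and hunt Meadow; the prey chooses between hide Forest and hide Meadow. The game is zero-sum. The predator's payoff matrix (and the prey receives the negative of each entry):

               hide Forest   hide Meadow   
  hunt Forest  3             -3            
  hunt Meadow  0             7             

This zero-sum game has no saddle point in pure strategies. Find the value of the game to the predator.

The predator's indifference between hunt Forest and hunt Meadow determines the prey's mixing probability q:
  the predator's expected payoff from hunt Forest: q·3 + (1−q)·(-3) = 6q - 3
  the predator's expected payoff from hunt Meadow: q·0 + (1−q)·7 = -7q + 7
  6q - 3 = -7q + 7  ⇒  13q = 10  ⇒  q = 10/13.
The value is the predator's expected payoff against this mix (using hunt Forest): (10/13)·3 + (3/13)·(-3) = 21/13.

v = 21/13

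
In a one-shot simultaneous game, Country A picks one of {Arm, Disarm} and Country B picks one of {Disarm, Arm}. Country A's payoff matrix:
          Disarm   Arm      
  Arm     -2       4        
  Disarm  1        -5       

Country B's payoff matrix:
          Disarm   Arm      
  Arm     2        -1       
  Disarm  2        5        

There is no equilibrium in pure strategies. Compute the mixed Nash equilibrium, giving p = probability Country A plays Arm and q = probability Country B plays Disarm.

p = 1/2, q = 3/4

Country B's indifference between Disarm and Arm determines Country A's mixing probability p:
  Country B's payoff from Disarm: p·2 + (1−p)·2 = 2
  Country B's payoff from Arm: p·(-1) + (1−p)·5 = -6p + 5
  2 = -6p + 5  ⇒  6p = 3  ⇒  p = 1/2.
Country B's mix must leave Country A indifferent between Arm and Disarm.
  Country A's expected payoff from Arm: q·(-2) + (1−q)·4 = -6q + 4
  Country A's expected payoff from Disarm: q·1 + (1−q)·(-5) = 6q - 5
  -6q + 4 = 6q - 5  ⇒  -12q = -9  ⇒  q = 3/4.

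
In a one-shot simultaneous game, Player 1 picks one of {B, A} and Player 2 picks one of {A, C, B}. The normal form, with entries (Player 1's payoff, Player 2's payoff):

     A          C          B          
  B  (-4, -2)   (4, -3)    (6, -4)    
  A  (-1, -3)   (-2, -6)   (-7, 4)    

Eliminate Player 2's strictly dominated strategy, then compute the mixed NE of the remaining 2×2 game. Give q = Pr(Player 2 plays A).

Player 2's strategy C is strictly dominated by A: -2 > -3 and -3 > -6. Eliminate C.
In a mixed equilibrium Player 1 is indifferent between B and A; this condition fixes q.
  Player 1's payoff to B: q·(-4) + (1−q)·6 = -10q + 6
  Player 1's payoff to A: q·(-1) + (1−q)·(-7) = 6q - 7
  -10q + 6 = 6q - 7  ⇒  -16q = -13  ⇒  q = 13/16.

q = 13/16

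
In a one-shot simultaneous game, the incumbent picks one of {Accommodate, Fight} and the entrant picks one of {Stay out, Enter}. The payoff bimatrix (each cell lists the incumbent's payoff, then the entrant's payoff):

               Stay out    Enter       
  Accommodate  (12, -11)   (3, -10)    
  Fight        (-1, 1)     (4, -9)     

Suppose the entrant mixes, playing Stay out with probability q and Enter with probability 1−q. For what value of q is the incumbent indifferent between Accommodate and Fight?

q = 1/14

Set the incumbent's expected payoff from Accommodate equal to that from Fight:
  the incumbent's payoff from Accommodate: q·12 + (1−q)·3 = 9q + 3
  the incumbent's payoff from Fight: q·(-1) + (1−q)·4 = -5q + 4
  9q + 3 = -5q + 4  ⇒  14q = 1  ⇒  q = 1/14.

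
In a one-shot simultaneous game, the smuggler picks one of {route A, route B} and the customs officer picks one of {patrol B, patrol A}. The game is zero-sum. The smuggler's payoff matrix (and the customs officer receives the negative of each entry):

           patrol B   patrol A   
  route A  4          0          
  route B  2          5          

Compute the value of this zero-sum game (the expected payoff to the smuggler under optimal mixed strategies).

For the smuggler to be willing to mix, the smuggler must be indifferent between route A and route B, which pins down the customs officer's mix.
  the smuggler's payoff to route A: q·4 + (1−q)·0 = 4q
  the smuggler's payoff to route B: q·2 + (1−q)·5 = -3q + 5
  4q = -3q + 5  ⇒  7q = 5  ⇒  q = 5/7.
The value is the smuggler's expected payoff against this mix (using route A): (5/7)·4 + (2/7)·0 = 20/7.

v = 20/7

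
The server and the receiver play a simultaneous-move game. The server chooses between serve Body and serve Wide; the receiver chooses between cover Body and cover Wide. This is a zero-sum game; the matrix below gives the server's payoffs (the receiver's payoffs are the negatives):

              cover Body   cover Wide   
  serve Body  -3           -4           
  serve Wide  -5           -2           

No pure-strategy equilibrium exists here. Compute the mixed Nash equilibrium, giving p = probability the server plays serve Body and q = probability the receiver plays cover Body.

p = 3/4, q = 1/2

The server's mix must leave the receiver indifferent between cover Body and cover Wide.
  the receiver's payoff from cover Body: p·3 + (1−p)·5 = -2p + 5
  the receiver's payoff from cover Wide: p·4 + (1−p)·2 = 2p + 2
  -2p + 5 = 2p + 2  ⇒  -4p = -3  ⇒  p = 3/4.
For the server to be willing to mix, the server must be indifferent between serve Body and serve Wide, which pins down the receiver's mix.
  the server's payoff to serve Body: q·(-3) + (1−q)·(-4) = q - 4
  the server's payoff to serve Wide: q·(-5) + (1−q)·(-2) = -3q - 2
  q - 4 = -3q - 2  ⇒  4q = 2  ⇒  q = 1/2.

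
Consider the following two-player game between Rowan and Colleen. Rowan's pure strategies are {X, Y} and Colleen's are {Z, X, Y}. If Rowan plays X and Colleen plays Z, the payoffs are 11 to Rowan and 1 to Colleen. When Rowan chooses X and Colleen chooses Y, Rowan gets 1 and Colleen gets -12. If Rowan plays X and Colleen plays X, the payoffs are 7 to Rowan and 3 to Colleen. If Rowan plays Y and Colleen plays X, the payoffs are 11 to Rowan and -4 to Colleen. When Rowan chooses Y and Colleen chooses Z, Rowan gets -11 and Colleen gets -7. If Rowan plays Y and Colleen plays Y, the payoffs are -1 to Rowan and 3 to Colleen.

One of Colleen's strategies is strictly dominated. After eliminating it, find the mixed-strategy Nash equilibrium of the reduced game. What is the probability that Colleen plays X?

Colleen's strategy Z is strictly dominated by X: 3 > 1 and -4 > -7. Eliminate Z.
For Rowan to be willing to mix, Rowan must be indifferent between X and Y, which pins down Colleen's mix.
  Rowan's expected payoff from X: q·7 + (1−q)·1 = 6q + 1
  Rowan's expected payoff from Y: q·11 + (1−q)·(-1) = 12q - 1
  6q + 1 = 12q - 1  ⇒  -6q = -2  ⇒  q = 1/3.

q = 1/3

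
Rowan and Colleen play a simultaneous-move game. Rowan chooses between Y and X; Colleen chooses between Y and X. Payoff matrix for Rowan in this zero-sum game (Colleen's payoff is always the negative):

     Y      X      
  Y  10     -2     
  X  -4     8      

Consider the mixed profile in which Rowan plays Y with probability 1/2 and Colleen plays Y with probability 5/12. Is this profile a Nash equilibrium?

Check Colleen's indifference given Rowan's mix p = 1/2:
  payoff from Y = -3; payoff from X = -3 — equal.
Check Rowan's indifference given Colleen's mix q = 5/12:
  payoff from Y = 3; payoff from X = 3 — equal.
Both players are indifferent, so neither can profitably deviate.

Yes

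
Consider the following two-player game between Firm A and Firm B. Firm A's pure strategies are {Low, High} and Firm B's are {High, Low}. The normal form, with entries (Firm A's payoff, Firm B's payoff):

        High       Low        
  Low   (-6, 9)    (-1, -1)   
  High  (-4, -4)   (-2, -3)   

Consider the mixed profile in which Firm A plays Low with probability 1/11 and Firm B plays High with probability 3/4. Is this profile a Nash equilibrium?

No

Given Firm B's mix q = 3/4, Firm A's payoff from Low is -19/4 but from High is -7/2. Firm A strictly prefers High, so Firm A would not mix.
So the proposed profile is not a Nash equilibrium.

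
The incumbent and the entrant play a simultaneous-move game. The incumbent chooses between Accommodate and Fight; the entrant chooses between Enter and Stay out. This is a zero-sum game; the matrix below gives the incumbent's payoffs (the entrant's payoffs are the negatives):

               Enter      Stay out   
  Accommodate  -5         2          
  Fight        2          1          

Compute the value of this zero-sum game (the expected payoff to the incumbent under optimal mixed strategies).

v = 9/8

In a mixed equilibrium the incumbent is indifferent between Accommodate and Fight; this condition fixes q.
  the incumbent's payoff to Accommodate: q·(-5) + (1−q)·2 = -7q + 2
  the incumbent's payoff to Fight: q·2 + (1−q)·1 = q + 1
  -7q + 2 = q + 1  ⇒  -8q = -1  ⇒  q = 1/8.
The value is the incumbent's expected payoff against this mix (using Accommodate): (1/8)·(-5) + (7/8)·2 = 9/8.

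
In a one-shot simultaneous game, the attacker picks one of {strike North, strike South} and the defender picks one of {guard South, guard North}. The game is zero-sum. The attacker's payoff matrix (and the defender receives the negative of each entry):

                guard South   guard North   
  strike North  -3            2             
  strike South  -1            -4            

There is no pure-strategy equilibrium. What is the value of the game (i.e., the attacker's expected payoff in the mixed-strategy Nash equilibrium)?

v = -7/4

The defender's mix must leave the attacker indifferent between strike North and strike South.
  the attacker's payoff from strike North: q·(-3) + (1−q)·2 = -5q + 2
  the attacker's payoff from strike South: q·(-1) + (1−q)·(-4) = 3q - 4
  -5q + 2 = 3q - 4  ⇒  -8q = -6  ⇒  q = 3/4.
The value is the attacker's expected payoff against this mix (using strike North): (3/4)·(-3) + (1/4)·2 = -7/4.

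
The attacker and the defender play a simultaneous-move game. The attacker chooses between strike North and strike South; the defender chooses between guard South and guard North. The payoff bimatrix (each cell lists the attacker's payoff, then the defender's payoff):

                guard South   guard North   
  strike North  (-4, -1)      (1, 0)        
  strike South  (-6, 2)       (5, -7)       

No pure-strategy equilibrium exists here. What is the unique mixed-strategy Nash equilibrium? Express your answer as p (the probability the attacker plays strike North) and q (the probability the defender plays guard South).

p = 9/10, q = 2/3

For the defender to be willing to mix, the defender must be indifferent between guard South and guard North, which pins down the attacker's mix.
  the defender's expected payoff from guard South: p·(-1) + (1−p)·2 = -3p + 2
  the defender's expected payoff from guard North: p·0 + (1−p)·(-7) = 7p - 7
  -3p + 2 = 7p - 7  ⇒  -10p = -9  ⇒  p = 9/10.
The attacker's indifference between strike North and strike South determines the defender's mixing probability q:
  the attacker's expected payoff from strike North: q·(-4) + (1−q)·1 = -5q + 1
  the attacker's expected payoff from strike South: q·(-6) + (1−q)·5 = -11q + 5
  -5q + 1 = -11q + 5  ⇒  6q = 4  ⇒  q = 2/3.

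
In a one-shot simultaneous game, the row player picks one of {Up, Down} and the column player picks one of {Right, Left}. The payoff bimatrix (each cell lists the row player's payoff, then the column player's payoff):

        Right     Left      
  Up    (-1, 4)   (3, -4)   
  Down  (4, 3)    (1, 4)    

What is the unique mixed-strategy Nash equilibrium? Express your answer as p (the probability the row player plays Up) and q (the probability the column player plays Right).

In a mixed equilibrium the column player is indifferent between Right and Left; this condition fixes p.
  the column player's payoff to Right: p·4 + (1−p)·3 = p + 3
  the column player's payoff to Left: p·(-4) + (1−p)·4 = -8p + 4
  p + 3 = -8p + 4  ⇒  9p = 1  ⇒  p = 1/9.
In a mixed equilibrium the row player is indifferent between Up and Down; this condition fixes q.
  the row player's payoff to Up: q·(-1) + (1−q)·3 = -4q + 3
  the row player's payoff to Down: q·4 + (1−q)·1 = 3q + 1
  -4q + 3 = 3q + 1  ⇒  -7q = -2  ⇒  q = 2/7.

p = 1/9, q = 2/7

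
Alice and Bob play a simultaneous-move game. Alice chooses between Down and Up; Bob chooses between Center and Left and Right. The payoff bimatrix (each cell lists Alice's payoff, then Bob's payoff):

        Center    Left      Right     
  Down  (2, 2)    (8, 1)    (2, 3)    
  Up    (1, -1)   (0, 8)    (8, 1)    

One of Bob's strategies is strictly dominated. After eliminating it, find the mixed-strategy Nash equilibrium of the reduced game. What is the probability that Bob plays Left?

q = 3/7

Bob's strategy Center is strictly dominated by Right: 3 > 2 and 1 > -1. Eliminate Center.
Alice's indifference between Down and Up determines Bob's mixing probability q:
  Alice's expected payoff from Down: q·8 + (1−q)·2 = 6q + 2
  Alice's expected payoff from Up: q·0 + (1−q)·8 = -8q + 8
  6q + 2 = -8q + 8  ⇒  14q = 6  ⇒  q = 3/7.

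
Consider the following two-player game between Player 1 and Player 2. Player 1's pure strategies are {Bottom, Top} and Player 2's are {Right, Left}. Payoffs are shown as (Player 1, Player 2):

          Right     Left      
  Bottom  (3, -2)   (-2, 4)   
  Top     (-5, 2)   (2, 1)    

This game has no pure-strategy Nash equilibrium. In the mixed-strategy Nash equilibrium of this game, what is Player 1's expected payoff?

-1/3

Player 2's mix must leave Player 1 indifferent between Bottom and Top.
  Player 1's payoff to Bottom: q·3 + (1−q)·(-2) = 5q - 2
  Player 1's payoff to Top: q·(-5) + (1−q)·2 = -7q + 2
  5q - 2 = -7q + 2  ⇒  12q = 4  ⇒  q = 1/3.
At equilibrium Player 1 is indifferent across rows, so Player 1's payoff equals the payoff from Bottom: (1/3)·3 + (2/3)·(-2) = -1/3.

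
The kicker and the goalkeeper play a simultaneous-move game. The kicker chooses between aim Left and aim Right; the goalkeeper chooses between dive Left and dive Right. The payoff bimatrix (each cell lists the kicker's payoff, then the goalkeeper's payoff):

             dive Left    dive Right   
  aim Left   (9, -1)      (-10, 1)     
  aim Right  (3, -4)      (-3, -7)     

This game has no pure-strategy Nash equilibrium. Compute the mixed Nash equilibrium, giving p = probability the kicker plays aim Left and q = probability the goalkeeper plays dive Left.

p = 3/5, q = 7/13

The goalkeeper's indifference between dive Left and dive Right determines the kicker's mixing probability p:
  the goalkeeper's expected payoff from dive Left: p·(-1) + (1−p)·(-4) = 3p - 4
  the goalkeeper's expected payoff from dive Right: p·1 + (1−p)·(-7) = 8p - 7
  3p - 4 = 8p - 7  ⇒  -5p = -3  ⇒  p = 3/5.
For the kicker to be willing to mix, the kicker must be indifferent between aim Left and aim Right, which pins down the goalkeeper's mix.
  the kicker's payoff to aim Left: q·9 + (1−q)·(-10) = 19q - 10
  the kicker's payoff to aim Right: q·3 + (1−q)·(-3) = 6q - 3
  19q - 10 = 6q - 3  ⇒  13q = 7  ⇒  q = 7/13.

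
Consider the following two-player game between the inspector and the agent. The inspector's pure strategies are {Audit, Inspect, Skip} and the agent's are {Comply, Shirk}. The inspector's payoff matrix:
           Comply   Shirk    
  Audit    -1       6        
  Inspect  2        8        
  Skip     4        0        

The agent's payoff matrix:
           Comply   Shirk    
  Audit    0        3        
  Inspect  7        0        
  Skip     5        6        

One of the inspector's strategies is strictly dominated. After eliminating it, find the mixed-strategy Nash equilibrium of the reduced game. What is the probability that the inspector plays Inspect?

p = 1/8

The inspector's strategy Audit is strictly dominated by Inspect: 2 > -1 and 8 > 6. Eliminate Audit.
In a mixed equilibrium the agent is indifferent between Comply and Shirk; this condition fixes p.
  the agent's payoff to Comply: p·7 + (1−p)·5 = 2p + 5
  the agent's payoff to Shirk: p·0 + (1−p)·6 = -6p + 6
  2p + 5 = -6p + 6  ⇒  8p = 1  ⇒  p = 1/8.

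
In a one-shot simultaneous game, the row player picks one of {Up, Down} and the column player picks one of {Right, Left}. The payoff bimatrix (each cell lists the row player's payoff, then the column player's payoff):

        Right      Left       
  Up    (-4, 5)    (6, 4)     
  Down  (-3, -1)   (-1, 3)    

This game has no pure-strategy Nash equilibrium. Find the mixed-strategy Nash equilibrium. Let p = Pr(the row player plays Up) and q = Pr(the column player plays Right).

The row player's mix must leave the column player indifferent between Right and Left.
  the column player's expected payoff from Right: p·5 + (1−p)·(-1) = 6p - 1
  the column player's expected payoff from Left: p·4 + (1−p)·3 = p + 3
  6p - 1 = p + 3  ⇒  5p = 4  ⇒  p = 4/5.
The column player's mix must leave the row player indifferent between Up and Down.
  the row player's payoff to Up: q·(-4) + (1−q)·6 = -10q + 6
  the row player's payoff to Down: q·(-3) + (1−q)·(-1) = -2q - 1
  -10q + 6 = -2q - 1  ⇒  -8q = -7  ⇒  q = 7/8.

p = 4/5, q = 7/8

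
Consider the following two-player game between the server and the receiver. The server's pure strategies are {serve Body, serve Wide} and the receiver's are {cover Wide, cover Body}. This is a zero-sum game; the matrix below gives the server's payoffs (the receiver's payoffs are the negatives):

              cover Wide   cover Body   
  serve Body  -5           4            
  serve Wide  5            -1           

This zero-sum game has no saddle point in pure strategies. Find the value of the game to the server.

v = 1

The receiver's mix must leave the server indifferent between serve Body and serve Wide.
  the server's payoff from serve Body: q·(-5) + (1−q)·4 = -9q + 4
  the server's payoff from serve Wide: q·5 + (1−q)·(-1) = 6q - 1
  -9q + 4 = 6q - 1  ⇒  -15q = -5  ⇒  q = 1/3.
The value is the server's expected payoff against this mix (using serve Body): (1/3)·(-5) + (2/3)·4 = 1.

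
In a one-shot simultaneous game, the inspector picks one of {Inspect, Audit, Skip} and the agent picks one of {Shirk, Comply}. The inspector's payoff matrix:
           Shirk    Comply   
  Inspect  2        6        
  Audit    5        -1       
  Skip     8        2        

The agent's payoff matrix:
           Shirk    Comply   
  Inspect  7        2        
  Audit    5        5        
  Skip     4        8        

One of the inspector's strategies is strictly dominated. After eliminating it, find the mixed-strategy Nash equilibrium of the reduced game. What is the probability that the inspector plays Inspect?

The inspector's strategy Audit is strictly dominated by Skip: 8 > 5 and 2 > -1. Eliminate Audit.
In a mixed equilibrium the agent is indifferent between Shirk and Comply; this condition fixes p.
  the agent's payoff to Shirk: p·7 + (1−p)·4 = 3p + 4
  the agent's payoff to Comply: p·2 + (1−p)·8 = -6p + 8
  3p + 4 = -6p + 8  ⇒  9p = 4  ⇒  p = 4/9.

p = 4/9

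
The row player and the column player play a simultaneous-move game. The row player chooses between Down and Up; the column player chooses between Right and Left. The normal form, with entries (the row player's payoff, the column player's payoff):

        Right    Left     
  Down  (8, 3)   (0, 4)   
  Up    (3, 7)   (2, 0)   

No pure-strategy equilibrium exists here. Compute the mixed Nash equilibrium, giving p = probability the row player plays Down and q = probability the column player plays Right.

Set the column player's expected payoff from Right equal to that from Left:
  the column player's expected payoff from Right: p·3 + (1−p)·7 = -4p + 7
  the column player's expected payoff from Left: p·4 + (1−p)·0 = 4p
  -4p + 7 = 4p  ⇒  -8p = -7  ⇒  p = 7/8.
Set the row player's expected payoff from Down equal to that from Up:
  the row player's expected payoff from Down: q·8 + (1−q)·0 = 8q
  the row player's expected payoff from Up: q·3 + (1−q)·2 = q + 2
  8q = q + 2  ⇒  7q = 2  ⇒  q = 2/7.

p = 7/8, q = 2/7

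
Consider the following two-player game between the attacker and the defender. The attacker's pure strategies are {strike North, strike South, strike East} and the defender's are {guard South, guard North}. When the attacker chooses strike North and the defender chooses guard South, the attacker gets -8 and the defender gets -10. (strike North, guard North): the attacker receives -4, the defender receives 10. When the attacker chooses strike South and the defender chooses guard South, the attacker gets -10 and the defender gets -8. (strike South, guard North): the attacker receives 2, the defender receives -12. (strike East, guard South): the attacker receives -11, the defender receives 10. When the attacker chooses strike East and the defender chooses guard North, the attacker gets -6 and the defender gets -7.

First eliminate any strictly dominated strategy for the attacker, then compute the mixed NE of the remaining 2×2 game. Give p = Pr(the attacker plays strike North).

The attacker's strategy strike East is strictly dominated by strike North: -8 > -11 and -4 > -6. Eliminate strike East.
For the defender to be willing to mix, the defender must be indifferent between guard South and guard North, which pins down the attacker's mix.
  the defender's payoff from guard South: p·(-10) + (1−p)·(-8) = -2p - 8
  the defender's payoff from guard North: p·10 + (1−p)·(-12) = 22p - 12
  -2p - 8 = 22p - 12  ⇒  -24p = -4  ⇒  p = 1/6.

p = 1/6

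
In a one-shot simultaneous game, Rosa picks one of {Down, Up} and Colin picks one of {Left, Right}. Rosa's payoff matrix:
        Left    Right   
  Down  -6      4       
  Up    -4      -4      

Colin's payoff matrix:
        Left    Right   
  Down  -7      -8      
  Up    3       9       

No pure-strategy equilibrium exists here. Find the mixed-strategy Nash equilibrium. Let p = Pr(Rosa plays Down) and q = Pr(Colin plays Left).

p = 6/7, q = 4/5

For Colin to be willing to mix, Colin must be indifferent between Left and Right, which pins down Rosa's mix.
  Colin's payoff to Left: p·(-7) + (1−p)·3 = -10p + 3
  Colin's payoff to Right: p·(-8) + (1−p)·9 = -17p + 9
  -10p + 3 = -17p + 9  ⇒  7p = 6  ⇒  p = 6/7.
Colin's mix must leave Rosa indifferent between Down and Up.
  Rosa's payoff to Down: q·(-6) + (1−q)·4 = -10q + 4
  Rosa's payoff to Up: q·(-4) + (1−q)·(-4) = -4
  -10q + 4 = -4  ⇒  -10q = -8  ⇒  q = 4/5.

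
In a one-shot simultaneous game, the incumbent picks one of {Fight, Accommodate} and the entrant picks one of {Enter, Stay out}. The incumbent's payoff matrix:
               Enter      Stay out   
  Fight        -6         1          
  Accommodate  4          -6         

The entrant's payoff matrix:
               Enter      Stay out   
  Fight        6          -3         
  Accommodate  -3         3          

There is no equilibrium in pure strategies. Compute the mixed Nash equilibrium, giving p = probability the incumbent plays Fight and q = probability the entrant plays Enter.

In a mixed equilibrium the entrant is indifferent between Enter and Stay out; this condition fixes p.
  the entrant's expected payoff from Enter: p·6 + (1−p)·(-3) = 9p - 3
  the entrant's expected payoff from Stay out: p·(-3) + (1−p)·3 = -6p + 3
  9p - 3 = -6p + 3  ⇒  15p = 6  ⇒  p = 2/5.
In a mixed equilibrium the incumbent is indifferent between Fight and Accommodate; this condition fixes q.
  the incumbent's expected payoff from Fight: q·(-6) + (1−q)·1 = -7q + 1
  the incumbent's expected payoff from Accommodate: q·4 + (1−q)·(-6) = 10q - 6
  -7q + 1 = 10q - 6  ⇒  -17q = -7  ⇒  q = 7/17.

p = 2/5, q = 7/17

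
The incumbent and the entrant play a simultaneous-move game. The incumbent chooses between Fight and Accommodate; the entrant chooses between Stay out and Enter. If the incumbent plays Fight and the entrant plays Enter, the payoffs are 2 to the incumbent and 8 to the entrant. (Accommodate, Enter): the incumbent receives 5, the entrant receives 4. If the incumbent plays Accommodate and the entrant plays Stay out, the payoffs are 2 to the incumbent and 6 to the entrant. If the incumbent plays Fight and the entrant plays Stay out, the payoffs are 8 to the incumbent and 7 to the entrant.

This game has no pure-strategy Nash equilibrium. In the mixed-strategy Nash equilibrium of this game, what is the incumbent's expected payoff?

4

The entrant's mix must leave the incumbent indifferent between Fight and Accommodate.
  the incumbent's payoff to Fight: q·8 + (1−q)·2 = 6q + 2
  the incumbent's payoff to Accommodate: q·2 + (1−q)·5 = -3q + 5
  6q + 2 = -3q + 5  ⇒  9q = 3  ⇒  q = 1/3.
At equilibrium the incumbent is indifferent across rows, so the incumbent's payoff equals the payoff from Fight: (1/3)·8 + (2/3)·2 = 4.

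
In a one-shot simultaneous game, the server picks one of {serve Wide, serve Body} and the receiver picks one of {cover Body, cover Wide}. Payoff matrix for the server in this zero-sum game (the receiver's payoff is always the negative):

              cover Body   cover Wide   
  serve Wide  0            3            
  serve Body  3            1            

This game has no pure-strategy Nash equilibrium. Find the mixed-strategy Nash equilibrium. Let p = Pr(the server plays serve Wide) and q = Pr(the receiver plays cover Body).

p = 2/5, q = 2/5

In a mixed equilibrium the receiver is indifferent between cover Body and cover Wide; this condition fixes p.
  the receiver's payoff from cover Body: p·0 + (1−p)·(-3) = 3p - 3
  the receiver's payoff from cover Wide: p·(-3) + (1−p)·(-1) = -2p - 1
  3p - 3 = -2p - 1  ⇒  5p = 2  ⇒  p = 2/5.
In a mixed equilibrium the server is indifferent between serve Wide and serve Body; this condition fixes q.
  the server's expected payoff from serve Wide: q·0 + (1−q)·3 = -3q + 3
  the server's expected payoff from serve Body: q·3 + (1−q)·1 = 2q + 1
  -3q + 3 = 2q + 1  ⇒  -5q = -2  ⇒  q = 2/5.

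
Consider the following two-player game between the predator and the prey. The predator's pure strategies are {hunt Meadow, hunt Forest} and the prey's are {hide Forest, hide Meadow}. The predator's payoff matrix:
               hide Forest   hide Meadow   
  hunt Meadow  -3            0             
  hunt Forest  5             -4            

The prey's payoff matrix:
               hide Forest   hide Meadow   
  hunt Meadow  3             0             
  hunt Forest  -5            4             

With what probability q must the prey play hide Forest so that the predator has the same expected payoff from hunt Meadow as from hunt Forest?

The predator's indifference between hunt Meadow and hunt Forest determines the prey's mixing probability q:
  the predator's payoff from hunt Meadow: q·(-3) + (1−q)·0 = -3q
  the predator's payoff from hunt Forest: q·5 + (1−q)·(-4) = 9q - 4
  -3q = 9q - 4  ⇒  -12q = -4  ⇒  q = 1/3.

q = 1/3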